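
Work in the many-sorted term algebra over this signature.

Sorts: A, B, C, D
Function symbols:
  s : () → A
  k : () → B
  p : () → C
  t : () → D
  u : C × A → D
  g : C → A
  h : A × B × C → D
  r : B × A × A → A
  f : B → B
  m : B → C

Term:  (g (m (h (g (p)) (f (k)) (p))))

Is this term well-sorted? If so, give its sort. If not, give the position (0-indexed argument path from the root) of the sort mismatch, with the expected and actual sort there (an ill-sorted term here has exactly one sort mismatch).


ill-sorted at position [0, 0]: expected B, got D

        (p) : C
      (g (p)) : A
        (k) : B
      (f (k)) : B
      (p) : C
    (h (g (p)) (f (k)) (p)) : D
  (m (h (g (p)) (f (k)) (p))) : ✗ arg 0 at [0, 0] has sort D, expected B


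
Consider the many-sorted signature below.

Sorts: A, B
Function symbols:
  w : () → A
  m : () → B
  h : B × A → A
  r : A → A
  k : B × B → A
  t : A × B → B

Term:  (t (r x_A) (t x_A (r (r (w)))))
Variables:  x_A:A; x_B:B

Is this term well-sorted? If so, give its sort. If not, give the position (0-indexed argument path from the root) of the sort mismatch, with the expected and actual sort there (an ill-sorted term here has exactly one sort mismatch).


    x_A : A
  (r x_A) : A
    x_A : A
        (w) : A
      (r (w)) : A
    (r (r (w))) : A
  (t x_A (r (r (w)))) : ✗ arg 1 at [1, 1] has sort A, expected B

ill-sorted at position [1, 1]: expected B, got A


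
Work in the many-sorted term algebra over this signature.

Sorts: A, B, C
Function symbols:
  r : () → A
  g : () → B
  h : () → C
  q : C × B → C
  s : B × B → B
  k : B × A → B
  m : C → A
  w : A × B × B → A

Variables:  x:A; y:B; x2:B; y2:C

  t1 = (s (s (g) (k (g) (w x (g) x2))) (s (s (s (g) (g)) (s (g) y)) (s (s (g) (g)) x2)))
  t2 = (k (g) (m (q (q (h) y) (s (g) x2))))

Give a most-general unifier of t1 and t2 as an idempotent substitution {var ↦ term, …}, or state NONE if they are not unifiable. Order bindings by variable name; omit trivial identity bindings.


head clash or occurs-check failure — not unifiable

NONE (not unifiable)


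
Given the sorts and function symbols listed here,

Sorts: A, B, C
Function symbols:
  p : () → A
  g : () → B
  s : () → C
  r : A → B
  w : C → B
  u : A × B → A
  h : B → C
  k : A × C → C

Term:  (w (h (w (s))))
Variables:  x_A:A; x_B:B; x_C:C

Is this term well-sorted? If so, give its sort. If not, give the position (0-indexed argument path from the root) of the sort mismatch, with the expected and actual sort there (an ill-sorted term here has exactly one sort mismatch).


      (s) : C
    (w (s)) : B
  (h (w (s))) : C
(w (h (w (s)))) : B

well-sorted; sort = B


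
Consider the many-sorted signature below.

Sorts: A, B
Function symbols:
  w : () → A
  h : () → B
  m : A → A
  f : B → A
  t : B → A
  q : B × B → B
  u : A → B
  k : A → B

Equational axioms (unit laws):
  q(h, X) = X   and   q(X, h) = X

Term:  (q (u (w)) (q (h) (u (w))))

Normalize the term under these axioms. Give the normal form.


normal form = (q (u (w)) (u (w)))

1. (q (u (w)) (q (h) (u (w))))  →  (q (u (w)) (u (w)))


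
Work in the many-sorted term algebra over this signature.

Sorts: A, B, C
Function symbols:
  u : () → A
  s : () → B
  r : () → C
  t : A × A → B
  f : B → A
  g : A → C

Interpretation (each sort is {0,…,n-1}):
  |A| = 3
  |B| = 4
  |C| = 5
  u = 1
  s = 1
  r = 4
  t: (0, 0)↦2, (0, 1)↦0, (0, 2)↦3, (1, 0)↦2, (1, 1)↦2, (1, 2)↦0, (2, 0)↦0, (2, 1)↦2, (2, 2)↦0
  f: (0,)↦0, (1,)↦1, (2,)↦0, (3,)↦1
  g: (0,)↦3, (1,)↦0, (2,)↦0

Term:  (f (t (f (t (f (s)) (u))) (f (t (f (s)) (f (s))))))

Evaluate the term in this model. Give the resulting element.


  s = 1
  (f (s)) = f(1,) = 1
  u = 1
  (t (f (s)) (u)) = t(1, 1) = 2
  (f (t (f (s)) (u))) = f(2,) = 0
  s = 1
  (f (s)) = f(1,) = 1
  s = 1
  (f (s)) = f(1,) = 1
  (t (f (s)) (f (s))) = t(1, 1) = 2
  (f (t (f (s)) (f (s)))) = f(2,) = 0
  (t (f (t (f (s)) (u))) (f (t (f (s)) (f (s))))) = t(0, 0) = 2
  (f (t (f (t (f (s)) (u))) (f (t (f (s)) (f (s)))))) = f(2,) = 0

value = 0


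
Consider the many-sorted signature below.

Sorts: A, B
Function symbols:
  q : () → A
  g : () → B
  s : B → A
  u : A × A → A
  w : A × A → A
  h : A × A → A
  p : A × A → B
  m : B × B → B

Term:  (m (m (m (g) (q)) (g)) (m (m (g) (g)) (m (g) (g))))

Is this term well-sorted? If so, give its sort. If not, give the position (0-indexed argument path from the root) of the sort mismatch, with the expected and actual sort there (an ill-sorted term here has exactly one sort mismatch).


ill-sorted at position [0, 0, 1]: expected B, got A

      (g) : B
      (q) : A
    (m (g) (q)) : ✗ arg 1 at [0, 0, 1] has sort A, expected B
    (g) : B
      (g) : B
      (g) : B
    (m (g) (g)) : B
      (g) : B
      (g) : B
    (m (g) (g)) : B
  (m (m (g) (g)) (m (g) (g))) : B


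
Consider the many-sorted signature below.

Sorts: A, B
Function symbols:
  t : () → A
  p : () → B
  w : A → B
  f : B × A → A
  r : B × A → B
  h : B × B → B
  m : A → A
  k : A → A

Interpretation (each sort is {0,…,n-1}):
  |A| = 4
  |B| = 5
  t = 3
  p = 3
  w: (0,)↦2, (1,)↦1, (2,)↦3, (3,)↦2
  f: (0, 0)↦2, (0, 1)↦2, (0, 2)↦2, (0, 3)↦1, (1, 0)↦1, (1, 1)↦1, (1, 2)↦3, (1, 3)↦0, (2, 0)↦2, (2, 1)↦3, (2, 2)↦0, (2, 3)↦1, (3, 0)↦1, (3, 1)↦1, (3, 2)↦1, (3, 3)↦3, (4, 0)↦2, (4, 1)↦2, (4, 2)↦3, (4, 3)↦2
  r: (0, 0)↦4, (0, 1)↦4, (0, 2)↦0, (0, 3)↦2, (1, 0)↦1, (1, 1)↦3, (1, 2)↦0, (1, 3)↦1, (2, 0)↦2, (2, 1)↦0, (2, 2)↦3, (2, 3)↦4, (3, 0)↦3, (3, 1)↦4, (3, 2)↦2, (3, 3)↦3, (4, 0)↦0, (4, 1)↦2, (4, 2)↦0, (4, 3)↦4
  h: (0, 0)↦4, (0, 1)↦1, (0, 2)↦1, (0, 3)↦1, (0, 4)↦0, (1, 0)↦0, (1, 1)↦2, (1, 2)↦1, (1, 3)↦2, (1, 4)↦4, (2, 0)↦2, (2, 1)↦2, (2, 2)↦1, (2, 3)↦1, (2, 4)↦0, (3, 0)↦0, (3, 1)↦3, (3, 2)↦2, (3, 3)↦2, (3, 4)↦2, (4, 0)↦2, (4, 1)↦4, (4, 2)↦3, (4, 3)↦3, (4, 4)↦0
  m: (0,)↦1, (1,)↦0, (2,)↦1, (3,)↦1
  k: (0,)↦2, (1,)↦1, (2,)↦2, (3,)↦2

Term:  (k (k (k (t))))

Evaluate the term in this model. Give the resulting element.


  t = 3
  (k (t)) = k(3,) = 2
  (k (k (t))) = k(2,) = 2
  (k (k (k (t)))) = k(2,) = 2

value = 2


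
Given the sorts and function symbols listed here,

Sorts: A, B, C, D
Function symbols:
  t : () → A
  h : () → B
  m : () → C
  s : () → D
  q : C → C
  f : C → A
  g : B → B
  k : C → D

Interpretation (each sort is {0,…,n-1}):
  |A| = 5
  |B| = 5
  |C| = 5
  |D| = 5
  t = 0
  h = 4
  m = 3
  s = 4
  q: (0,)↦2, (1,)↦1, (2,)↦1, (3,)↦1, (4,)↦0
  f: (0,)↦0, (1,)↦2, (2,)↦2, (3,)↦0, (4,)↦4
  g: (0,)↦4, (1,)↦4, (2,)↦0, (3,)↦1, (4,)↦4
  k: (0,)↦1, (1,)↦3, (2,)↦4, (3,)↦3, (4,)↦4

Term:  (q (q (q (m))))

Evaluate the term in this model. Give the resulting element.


  m = 3
  (q (m)) = q(3,) = 1
  (q (q (m))) = q(1,) = 1
  (q (q (q (m)))) = q(1,) = 1

value = 1


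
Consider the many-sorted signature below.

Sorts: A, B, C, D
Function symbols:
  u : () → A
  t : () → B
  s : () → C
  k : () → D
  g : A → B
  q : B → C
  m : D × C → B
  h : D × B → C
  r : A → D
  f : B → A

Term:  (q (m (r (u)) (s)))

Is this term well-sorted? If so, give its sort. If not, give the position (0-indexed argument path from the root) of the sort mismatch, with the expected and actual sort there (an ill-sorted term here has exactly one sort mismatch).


well-sorted; sort = C

      (u) : A
    (r (u)) : D
    (s) : C
  (m (r (u)) (s)) : B
(q (m (r (u)) (s))) : C


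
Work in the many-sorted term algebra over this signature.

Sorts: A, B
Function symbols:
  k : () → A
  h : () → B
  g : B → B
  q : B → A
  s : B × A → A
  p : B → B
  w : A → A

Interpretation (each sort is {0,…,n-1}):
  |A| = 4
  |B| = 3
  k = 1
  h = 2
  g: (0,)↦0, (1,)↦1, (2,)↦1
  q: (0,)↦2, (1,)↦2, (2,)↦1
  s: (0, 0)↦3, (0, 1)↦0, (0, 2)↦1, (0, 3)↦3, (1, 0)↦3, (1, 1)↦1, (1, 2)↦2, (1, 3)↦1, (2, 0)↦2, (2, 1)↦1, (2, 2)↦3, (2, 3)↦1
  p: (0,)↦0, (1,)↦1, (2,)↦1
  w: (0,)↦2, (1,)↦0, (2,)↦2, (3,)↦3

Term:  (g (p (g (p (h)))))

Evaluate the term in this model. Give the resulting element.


value = 1

  h = 2
  (p (h)) = p(2,) = 1
  (g (p (h))) = g(1,) = 1
  (p (g (p (h)))) = p(1,) = 1
  (g (p (g (p (h))))) = g(1,) = 1


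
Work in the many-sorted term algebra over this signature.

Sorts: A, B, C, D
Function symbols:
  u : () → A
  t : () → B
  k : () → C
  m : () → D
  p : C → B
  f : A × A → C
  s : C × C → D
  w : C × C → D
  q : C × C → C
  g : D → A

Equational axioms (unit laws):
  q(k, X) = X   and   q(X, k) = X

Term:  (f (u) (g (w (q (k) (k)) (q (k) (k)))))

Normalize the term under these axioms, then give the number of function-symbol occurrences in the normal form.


1. (f (u) (g (w (q (k) (k)) (q (k) (k)))))  →  (f (u) (g (w (k) (q (k) (k)))))
2. (f (u) (g (w (k) (q (k) (k)))))  →  (f (u) (g (w (k) (k))))
normal form: (f (u) (g (w (k) (k))))

size = 6


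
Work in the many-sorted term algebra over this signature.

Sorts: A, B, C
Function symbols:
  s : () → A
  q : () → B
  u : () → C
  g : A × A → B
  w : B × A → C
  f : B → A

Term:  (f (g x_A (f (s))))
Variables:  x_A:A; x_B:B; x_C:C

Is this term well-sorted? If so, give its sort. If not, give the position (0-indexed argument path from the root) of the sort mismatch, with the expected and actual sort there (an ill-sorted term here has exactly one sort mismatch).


    x_A : A
      (s) : A
    (f (s)) : ✗ arg 0 at [0, 1, 0] has sort A, expected B

ill-sorted at position [0, 1, 0]: expected B, got A


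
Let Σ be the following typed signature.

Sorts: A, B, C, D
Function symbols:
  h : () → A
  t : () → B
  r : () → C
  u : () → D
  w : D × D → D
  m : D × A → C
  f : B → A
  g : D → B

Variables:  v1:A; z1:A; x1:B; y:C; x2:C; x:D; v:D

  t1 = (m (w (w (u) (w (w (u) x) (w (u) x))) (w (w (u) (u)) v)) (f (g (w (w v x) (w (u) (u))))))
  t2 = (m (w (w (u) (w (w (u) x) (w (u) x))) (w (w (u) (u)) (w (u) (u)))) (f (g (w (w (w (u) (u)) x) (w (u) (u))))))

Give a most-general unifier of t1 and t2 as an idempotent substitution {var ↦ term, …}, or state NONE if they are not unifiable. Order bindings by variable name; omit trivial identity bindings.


{v ↦ (w (u) (u))}


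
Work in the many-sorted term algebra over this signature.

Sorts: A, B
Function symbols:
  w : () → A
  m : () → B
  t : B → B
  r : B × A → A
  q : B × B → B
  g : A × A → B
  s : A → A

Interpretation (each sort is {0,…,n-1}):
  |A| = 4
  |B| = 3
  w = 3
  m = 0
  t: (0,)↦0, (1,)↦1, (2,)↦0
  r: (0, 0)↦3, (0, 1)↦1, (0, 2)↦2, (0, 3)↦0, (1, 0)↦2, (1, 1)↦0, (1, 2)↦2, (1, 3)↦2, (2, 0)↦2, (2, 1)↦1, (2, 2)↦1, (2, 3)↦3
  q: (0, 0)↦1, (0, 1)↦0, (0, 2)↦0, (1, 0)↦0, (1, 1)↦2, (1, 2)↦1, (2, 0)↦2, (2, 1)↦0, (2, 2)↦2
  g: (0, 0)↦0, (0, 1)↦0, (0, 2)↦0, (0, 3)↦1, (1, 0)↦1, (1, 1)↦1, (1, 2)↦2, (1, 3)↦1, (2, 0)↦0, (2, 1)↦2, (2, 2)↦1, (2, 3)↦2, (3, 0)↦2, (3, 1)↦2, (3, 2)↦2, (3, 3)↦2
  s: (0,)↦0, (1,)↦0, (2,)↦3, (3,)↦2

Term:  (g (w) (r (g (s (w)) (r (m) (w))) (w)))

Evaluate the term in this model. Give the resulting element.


value = 2

  w = 3
  w = 3
  (s (w)) = s(3,) = 2
  m = 0
  w = 3
  (r (m) (w)) = r(0, 3) = 0
  (g (s (w)) (r (m) (w))) = g(2, 0) = 0
  w = 3
  (r (g (s (w)) (r (m) (w))) (w)) = r(0, 3) = 0
  (g (w) (r (g (s (w)) (r (m) (w))) (w))) = g(3, 0) = 2


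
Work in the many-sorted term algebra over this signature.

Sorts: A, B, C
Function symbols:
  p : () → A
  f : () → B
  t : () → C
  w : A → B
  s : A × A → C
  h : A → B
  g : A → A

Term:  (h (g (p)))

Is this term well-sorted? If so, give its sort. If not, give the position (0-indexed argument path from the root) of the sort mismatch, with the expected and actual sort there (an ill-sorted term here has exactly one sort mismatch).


well-sorted; sort = B

    (p) : A
  (g (p)) : A
(h (g (p))) : B


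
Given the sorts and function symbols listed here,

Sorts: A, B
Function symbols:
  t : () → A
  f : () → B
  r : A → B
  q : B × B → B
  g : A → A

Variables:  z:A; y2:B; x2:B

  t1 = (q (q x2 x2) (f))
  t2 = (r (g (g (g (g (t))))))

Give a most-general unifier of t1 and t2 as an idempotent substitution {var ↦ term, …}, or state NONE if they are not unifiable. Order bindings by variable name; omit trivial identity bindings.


NONE (not unifiable)

head clash or occurs-check failure — not unifiable


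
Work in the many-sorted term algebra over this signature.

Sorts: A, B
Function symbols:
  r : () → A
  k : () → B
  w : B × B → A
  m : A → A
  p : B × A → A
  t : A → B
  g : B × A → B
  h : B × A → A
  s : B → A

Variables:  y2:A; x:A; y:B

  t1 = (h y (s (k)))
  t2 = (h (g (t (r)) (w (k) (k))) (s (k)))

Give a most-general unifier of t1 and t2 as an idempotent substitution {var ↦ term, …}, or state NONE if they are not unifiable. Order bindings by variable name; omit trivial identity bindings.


{y ↦ (g (t (r)) (w (k) (k)))}


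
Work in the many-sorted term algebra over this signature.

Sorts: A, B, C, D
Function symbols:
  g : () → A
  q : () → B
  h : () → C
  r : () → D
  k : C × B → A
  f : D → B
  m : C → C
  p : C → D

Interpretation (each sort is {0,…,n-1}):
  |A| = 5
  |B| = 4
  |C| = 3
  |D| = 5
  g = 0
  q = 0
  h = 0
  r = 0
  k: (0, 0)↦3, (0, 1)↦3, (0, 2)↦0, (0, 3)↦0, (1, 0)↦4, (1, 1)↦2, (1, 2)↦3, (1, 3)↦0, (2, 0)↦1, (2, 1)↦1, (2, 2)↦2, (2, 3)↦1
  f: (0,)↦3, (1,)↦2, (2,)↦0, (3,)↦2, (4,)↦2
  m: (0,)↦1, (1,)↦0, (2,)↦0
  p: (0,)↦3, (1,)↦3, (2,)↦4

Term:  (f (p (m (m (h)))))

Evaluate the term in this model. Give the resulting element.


  h = 0
  (m (h)) = m(0,) = 1
  (m (m (h))) = m(1,) = 0
  (p (m (m (h)))) = p(0,) = 3
  (f (p (m (m (h))))) = f(3,) = 2

value = 2


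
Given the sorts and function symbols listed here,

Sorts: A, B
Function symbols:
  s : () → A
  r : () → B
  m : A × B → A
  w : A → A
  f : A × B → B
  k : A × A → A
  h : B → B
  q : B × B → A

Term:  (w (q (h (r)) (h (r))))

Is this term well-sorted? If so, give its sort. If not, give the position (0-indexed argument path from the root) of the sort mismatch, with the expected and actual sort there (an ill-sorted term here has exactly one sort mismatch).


      (r) : B
    (h (r)) : B
      (r) : B
    (h (r)) : B
  (q (h (r)) (h (r))) : A
(w (q (h (r)) (h (r)))) : A

well-sorted; sort = A


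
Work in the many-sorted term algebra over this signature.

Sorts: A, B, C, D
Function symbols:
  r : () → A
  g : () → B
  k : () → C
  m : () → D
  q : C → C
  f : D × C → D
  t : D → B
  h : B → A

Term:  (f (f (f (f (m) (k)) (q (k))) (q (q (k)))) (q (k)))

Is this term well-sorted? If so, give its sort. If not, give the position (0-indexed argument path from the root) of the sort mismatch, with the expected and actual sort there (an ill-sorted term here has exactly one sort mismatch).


        (m) : D
        (k) : C
      (f (m) (k)) : D
        (k) : C
      (q (k)) : C
    (f (f (m) (k)) (q (k))) : D
        (k) : C
      (q (k)) : C
    (q (q (k))) : C
  (f (f (f (m) (k)) (q (k))) (q (q (k)))) : D
    (k) : C
  (q (k)) : C
(f (f (f (f (m) (k)) (q (k))) (q (q (k)))) (q (k))) : D

well-sorted; sort = D


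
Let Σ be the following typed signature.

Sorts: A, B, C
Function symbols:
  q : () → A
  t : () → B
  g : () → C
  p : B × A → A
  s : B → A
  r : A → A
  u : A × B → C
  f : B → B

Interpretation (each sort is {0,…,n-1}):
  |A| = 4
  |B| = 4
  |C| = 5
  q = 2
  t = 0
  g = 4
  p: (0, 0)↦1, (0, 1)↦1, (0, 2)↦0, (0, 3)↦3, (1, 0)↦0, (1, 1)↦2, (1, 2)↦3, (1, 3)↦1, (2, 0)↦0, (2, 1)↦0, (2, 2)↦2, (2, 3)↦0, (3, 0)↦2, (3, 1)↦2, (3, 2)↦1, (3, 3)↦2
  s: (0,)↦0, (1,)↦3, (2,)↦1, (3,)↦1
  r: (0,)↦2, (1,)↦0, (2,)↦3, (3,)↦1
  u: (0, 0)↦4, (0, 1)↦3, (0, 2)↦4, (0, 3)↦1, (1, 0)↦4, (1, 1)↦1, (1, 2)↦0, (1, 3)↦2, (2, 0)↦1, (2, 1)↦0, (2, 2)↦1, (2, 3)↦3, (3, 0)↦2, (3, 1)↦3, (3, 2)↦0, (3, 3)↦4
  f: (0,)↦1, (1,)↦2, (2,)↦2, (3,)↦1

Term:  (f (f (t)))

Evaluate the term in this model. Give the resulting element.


  t = 0
  (f (t)) = f(0,) = 1
  (f (f (t))) = f(1,) = 2

value = 2


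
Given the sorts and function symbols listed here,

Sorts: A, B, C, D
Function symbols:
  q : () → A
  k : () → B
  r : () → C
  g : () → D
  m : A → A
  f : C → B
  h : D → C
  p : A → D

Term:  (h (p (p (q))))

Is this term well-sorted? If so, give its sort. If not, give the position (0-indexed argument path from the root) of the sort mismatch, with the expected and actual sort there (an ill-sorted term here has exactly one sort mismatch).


ill-sorted at position [0, 0]: expected A, got D

      (q) : A
    (p (q)) : D
  (p (p (q))) : ✗ arg 0 at [0, 0] has sort D, expected A


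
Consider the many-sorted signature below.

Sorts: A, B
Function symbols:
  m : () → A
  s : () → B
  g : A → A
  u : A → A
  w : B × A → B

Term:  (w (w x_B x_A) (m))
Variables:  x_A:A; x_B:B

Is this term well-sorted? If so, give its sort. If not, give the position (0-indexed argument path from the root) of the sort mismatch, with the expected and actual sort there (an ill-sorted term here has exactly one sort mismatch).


well-sorted; sort = B

    x_B : B
    x_A : A
  (w x_B x_A) : B
  (m) : A
(w (w x_B x_A) (m)) : B


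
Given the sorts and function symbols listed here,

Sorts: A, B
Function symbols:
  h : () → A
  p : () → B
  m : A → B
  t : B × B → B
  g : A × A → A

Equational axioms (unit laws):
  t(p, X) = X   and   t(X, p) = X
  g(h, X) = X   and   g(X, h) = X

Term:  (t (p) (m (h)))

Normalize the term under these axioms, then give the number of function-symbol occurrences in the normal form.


size = 2

1. (t (p) (m (h)))  →  (m (h))
normal form: (m (h))


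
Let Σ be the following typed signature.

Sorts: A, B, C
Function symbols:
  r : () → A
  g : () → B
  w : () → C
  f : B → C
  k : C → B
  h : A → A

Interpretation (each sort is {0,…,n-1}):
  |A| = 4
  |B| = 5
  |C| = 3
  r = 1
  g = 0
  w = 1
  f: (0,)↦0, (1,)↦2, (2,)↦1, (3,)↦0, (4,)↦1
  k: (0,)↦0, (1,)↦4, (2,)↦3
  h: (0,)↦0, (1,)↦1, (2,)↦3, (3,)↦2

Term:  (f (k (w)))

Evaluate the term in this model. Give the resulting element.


value = 1

  w = 1
  (k (w)) = k(1,) = 4
  (f (k (w))) = f(4,) = 1


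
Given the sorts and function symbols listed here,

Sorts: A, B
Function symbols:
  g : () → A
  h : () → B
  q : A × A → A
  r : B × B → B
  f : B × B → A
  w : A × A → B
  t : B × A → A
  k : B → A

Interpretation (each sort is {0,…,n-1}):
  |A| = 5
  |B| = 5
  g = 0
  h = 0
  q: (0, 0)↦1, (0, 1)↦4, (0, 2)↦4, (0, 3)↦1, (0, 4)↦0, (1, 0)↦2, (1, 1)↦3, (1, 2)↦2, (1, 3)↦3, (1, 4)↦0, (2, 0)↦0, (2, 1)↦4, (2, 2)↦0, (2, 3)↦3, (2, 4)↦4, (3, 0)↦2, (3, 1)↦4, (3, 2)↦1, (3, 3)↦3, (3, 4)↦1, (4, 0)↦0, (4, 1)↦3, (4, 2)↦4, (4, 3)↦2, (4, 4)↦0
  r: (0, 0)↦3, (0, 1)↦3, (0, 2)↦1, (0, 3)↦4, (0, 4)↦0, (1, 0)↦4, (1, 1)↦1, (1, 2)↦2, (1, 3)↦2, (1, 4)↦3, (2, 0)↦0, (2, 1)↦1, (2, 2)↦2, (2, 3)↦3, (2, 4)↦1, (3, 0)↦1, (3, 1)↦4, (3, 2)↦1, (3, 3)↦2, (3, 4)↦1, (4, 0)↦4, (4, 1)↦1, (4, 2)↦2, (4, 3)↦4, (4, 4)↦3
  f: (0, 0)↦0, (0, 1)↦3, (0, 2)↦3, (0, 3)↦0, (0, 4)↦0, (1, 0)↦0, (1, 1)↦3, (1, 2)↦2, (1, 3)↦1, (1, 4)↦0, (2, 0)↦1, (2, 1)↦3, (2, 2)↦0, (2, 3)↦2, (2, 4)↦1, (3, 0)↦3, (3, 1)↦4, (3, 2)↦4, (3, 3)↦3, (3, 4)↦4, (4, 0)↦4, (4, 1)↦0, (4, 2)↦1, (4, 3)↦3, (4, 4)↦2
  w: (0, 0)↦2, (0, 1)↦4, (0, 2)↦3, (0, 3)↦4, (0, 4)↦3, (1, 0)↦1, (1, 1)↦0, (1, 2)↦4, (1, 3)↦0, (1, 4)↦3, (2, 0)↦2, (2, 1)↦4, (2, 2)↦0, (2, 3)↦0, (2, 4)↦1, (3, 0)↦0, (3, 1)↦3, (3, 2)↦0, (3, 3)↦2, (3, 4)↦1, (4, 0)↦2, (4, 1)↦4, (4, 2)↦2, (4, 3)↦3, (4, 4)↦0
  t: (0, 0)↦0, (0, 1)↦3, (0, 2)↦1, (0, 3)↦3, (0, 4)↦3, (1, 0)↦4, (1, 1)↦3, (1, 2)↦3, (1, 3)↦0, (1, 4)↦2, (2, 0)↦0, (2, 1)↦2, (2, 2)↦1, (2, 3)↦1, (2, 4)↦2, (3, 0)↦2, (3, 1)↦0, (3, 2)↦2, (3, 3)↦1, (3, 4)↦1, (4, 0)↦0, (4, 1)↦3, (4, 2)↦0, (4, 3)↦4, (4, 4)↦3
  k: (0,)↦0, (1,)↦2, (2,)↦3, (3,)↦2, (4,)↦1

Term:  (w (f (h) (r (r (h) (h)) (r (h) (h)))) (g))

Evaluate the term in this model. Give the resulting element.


value = 0

  h = 0
  h = 0
  h = 0
  (r (h) (h)) = r(0, 0) = 3
  h = 0
  h = 0
  (r (h) (h)) = r(0, 0) = 3
  (r (r (h) (h)) (r (h) (h))) = r(3, 3) = 2
  (f (h) (r (r (h) (h)) (r (h) (h)))) = f(0, 2) = 3
  g = 0
  (w (f (h) (r (r (h) (h)) (r (h) (h)))) (g)) = w(3, 0) = 0


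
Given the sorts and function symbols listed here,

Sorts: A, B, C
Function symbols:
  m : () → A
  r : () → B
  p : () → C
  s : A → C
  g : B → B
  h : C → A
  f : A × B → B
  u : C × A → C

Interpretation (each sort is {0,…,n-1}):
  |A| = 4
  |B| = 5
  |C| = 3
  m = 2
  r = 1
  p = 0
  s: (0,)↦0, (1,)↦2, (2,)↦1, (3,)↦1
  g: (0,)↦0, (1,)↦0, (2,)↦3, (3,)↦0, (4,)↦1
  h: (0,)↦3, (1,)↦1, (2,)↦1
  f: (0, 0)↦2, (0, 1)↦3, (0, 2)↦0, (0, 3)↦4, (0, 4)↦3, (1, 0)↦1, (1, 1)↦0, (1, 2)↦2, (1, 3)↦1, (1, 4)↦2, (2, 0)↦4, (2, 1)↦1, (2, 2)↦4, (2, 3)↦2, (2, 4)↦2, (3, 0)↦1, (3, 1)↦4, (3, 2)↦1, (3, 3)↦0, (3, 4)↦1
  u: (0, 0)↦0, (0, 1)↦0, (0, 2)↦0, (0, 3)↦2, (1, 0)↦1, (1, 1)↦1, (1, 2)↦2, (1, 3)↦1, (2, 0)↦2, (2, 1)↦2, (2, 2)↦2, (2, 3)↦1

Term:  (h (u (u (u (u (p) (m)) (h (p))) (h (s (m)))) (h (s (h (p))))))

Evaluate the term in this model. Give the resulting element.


  p = 0
  m = 2
  (u (p) (m)) = u(0, 2) = 0
  p = 0
  (h (p)) = h(0,) = 3
  (u (u (p) (m)) (h (p))) = u(0, 3) = 2
  m = 2
  (s (m)) = s(2,) = 1
  (h (s (m))) = h(1,) = 1
  (u (u (u (p) (m)) (h (p))) (h (s (m)))) = u(2, 1) = 2
  p = 0
  (h (p)) = h(0,) = 3
  (s (h (p))) = s(3,) = 1
  (h (s (h (p)))) = h(1,) = 1
  (u (u (u (u (p) (m)) (h (p))) (h (s (m)))) (h (s (h (p))))) = u(2, 1) = 2
  (h (u (u (u (u (p) (m)) (h (p))) (h (s (m)))) (h (s (h (p)))))) = h(2,) = 1

value = 1


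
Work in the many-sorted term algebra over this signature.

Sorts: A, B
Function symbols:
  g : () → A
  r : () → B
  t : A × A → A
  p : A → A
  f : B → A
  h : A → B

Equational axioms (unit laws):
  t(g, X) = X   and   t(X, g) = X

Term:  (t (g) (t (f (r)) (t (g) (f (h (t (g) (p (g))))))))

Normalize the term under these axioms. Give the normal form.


normal form = (t (f (r)) (f (h (p (g)))))

1. (t (g) (t (f (r)) (t (g) (f (h (t (g) (p (g))))))))  →  (t (f (r)) (t (g) (f (h (t (g) (p (g)))))))
2. (t (f (r)) (t (g) (f (h (t (g) (p (g)))))))  →  (t (f (r)) (f (h (t (g) (p (g))))))
3. (t (f (r)) (f (h (t (g) (p (g))))))  →  (t (f (r)) (f (h (p (g)))))


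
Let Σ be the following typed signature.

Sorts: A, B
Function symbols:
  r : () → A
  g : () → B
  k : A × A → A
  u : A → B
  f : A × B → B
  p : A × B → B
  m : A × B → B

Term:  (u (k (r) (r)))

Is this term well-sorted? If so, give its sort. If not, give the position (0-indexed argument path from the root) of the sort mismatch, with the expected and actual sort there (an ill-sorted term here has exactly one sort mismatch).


    (r) : A
    (r) : A
  (k (r) (r)) : A
(u (k (r) (r))) : B

well-sorted; sort = B


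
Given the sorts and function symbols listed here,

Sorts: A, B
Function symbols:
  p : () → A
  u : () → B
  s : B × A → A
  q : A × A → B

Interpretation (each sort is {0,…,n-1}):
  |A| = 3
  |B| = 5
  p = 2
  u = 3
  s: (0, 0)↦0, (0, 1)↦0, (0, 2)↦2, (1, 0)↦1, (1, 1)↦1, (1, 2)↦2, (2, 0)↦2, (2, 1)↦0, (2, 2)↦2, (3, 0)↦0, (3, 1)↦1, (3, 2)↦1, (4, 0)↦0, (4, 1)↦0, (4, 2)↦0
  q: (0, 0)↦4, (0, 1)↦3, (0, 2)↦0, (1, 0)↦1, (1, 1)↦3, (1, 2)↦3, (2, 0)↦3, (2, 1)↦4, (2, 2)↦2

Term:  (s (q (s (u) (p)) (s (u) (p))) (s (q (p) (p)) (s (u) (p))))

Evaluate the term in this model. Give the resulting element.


  u = 3
  p = 2
  (s (u) (p)) = s(3, 2) = 1
  u = 3
  p = 2
  (s (u) (p)) = s(3, 2) = 1
  (q (s (u) (p)) (s (u) (p))) = q(1, 1) = 3
  p = 2
  p = 2
  (q (p) (p)) = q(2, 2) = 2
  u = 3
  p = 2
  (s (u) (p)) = s(3, 2) = 1
  (s (q (p) (p)) (s (u) (p))) = s(2, 1) = 0
  (s (q (s (u) (p)) (s (u) (p))) (s (q (p) (p)) (s (u) (p)))) = s(3, 0) = 0

value = 0


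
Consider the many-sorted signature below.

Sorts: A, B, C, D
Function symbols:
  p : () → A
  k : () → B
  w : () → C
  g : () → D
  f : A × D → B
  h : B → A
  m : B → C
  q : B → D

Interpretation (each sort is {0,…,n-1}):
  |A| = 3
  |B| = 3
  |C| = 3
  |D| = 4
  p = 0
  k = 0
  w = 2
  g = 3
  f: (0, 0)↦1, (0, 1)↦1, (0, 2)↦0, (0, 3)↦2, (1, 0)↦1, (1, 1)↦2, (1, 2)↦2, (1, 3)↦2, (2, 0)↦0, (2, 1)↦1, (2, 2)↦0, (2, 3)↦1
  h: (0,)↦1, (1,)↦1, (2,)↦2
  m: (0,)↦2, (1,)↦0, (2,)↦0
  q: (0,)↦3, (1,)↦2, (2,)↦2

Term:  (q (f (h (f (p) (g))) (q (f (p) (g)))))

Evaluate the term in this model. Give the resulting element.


  p = 0
  g = 3
  (f (p) (g)) = f(0, 3) = 2
  (h (f (p) (g))) = h(2,) = 2
  p = 0
  g = 3
  (f (p) (g)) = f(0, 3) = 2
  (q (f (p) (g))) = q(2,) = 2
  (f (h (f (p) (g))) (q (f (p) (g)))) = f(2, 2) = 0
  (q (f (h (f (p) (g))) (q (f (p) (g))))) = q(0,) = 3

value = 3


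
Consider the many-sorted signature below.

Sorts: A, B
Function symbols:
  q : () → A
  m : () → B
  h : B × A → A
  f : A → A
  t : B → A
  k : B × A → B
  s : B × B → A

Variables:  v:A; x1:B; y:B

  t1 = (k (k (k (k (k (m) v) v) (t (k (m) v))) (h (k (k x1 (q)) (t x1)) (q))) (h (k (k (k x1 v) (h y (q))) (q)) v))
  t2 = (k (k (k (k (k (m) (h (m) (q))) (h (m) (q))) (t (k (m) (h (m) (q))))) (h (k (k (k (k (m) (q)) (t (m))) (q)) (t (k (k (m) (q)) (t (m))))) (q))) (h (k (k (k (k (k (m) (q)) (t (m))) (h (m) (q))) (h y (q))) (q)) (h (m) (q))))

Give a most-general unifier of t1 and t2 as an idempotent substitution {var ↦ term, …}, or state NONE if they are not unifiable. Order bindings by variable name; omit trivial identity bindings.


{v ↦ (h (m) (q)), x1 ↦ (k (k (m) (q)) (t (m)))}


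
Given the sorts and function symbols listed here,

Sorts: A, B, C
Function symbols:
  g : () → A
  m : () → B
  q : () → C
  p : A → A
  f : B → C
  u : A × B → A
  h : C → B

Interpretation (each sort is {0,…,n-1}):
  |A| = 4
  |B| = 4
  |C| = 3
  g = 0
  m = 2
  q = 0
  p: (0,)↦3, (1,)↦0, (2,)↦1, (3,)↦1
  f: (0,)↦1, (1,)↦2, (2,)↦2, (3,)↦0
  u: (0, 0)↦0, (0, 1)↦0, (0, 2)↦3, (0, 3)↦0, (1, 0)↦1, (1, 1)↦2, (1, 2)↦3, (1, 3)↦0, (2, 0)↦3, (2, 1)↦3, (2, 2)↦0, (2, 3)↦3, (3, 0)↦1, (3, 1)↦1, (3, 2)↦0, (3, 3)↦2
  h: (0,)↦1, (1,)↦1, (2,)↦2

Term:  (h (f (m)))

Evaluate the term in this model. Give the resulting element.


  m = 2
  (f (m)) = f(2,) = 2
  (h (f (m))) = h(2,) = 2

value = 2


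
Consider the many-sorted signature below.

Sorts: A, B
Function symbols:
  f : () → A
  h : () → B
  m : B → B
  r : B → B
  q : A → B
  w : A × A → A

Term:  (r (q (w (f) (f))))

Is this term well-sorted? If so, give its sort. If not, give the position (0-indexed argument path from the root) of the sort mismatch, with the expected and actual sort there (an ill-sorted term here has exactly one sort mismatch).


well-sorted; sort = B

      (f) : A
      (f) : A
    (w (f) (f)) : A
  (q (w (f) (f))) : B
(r (q (w (f) (f)))) : B


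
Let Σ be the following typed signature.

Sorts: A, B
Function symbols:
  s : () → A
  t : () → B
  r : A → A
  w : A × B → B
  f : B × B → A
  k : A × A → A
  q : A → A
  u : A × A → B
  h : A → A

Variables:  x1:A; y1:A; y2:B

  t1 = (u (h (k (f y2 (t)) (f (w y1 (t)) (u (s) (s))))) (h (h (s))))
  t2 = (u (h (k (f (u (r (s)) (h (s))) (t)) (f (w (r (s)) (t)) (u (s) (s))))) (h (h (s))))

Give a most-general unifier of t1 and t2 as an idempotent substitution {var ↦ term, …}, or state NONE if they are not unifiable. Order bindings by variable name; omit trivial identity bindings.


{y1 ↦ (r (s)), y2 ↦ (u (r (s)) (h (s)))}


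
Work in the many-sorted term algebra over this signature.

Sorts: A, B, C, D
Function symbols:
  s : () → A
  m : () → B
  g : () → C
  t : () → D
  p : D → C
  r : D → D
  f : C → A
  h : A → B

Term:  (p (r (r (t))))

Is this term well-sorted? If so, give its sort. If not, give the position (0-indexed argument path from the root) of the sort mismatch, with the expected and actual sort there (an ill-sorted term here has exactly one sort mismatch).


well-sorted; sort = C

      (t) : D
    (r (t)) : D
  (r (r (t))) : D
(p (r (r (t)))) : C


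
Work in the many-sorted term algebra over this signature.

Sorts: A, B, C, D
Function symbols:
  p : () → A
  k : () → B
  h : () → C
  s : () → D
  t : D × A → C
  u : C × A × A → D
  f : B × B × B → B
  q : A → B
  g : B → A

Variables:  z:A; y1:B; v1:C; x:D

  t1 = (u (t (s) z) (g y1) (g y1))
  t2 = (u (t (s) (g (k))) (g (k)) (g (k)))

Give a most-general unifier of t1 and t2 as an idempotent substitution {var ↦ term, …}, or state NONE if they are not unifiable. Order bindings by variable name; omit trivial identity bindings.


{y1 ↦ (k), z ↦ (g (k))}


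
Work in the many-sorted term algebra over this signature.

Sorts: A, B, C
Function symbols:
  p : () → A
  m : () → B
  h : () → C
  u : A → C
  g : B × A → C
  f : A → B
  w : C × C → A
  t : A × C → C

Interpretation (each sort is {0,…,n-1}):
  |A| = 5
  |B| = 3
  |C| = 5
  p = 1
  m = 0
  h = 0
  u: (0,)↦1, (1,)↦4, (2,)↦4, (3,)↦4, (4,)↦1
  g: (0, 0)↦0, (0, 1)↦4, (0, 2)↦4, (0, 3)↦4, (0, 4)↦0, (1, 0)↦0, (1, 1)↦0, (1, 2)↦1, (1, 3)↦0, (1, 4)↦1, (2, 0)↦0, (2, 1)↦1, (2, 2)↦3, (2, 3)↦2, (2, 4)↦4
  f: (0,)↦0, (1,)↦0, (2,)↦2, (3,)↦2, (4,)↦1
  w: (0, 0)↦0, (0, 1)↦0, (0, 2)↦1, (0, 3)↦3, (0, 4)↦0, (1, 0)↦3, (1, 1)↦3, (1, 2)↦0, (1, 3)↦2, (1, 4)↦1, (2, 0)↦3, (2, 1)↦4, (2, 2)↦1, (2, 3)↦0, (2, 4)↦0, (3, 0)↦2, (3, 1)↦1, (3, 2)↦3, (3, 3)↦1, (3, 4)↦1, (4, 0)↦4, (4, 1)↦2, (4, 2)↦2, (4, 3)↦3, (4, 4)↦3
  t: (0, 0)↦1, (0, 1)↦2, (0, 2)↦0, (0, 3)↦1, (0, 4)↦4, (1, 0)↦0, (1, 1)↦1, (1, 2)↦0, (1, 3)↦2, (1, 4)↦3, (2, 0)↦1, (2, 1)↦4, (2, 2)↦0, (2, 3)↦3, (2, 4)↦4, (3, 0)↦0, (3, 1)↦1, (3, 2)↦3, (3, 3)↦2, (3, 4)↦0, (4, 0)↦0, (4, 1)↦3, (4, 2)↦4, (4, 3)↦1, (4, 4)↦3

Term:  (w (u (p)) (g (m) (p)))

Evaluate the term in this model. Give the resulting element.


  p = 1
  (u (p)) = u(1,) = 4
  m = 0
  p = 1
  (g (m) (p)) = g(0, 1) = 4
  (w (u (p)) (g (m) (p))) = w(4, 4) = 3

value = 3


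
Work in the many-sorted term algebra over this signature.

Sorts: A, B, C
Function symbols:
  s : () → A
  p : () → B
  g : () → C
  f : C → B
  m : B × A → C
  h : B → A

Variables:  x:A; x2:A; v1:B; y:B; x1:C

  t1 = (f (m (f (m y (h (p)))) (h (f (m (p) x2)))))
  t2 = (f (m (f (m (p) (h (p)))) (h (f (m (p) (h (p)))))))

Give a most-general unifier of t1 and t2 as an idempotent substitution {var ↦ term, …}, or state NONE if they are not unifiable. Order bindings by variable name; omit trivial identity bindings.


{x2 ↦ (h (p)), y ↦ (p)}


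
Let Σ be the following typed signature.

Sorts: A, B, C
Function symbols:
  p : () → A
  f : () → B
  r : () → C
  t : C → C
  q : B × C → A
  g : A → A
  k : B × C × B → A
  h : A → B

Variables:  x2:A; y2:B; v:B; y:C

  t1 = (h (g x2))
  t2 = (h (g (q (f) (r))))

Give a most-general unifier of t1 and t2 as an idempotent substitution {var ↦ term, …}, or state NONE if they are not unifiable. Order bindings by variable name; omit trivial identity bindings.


{x2 ↦ (q (f) (r))}


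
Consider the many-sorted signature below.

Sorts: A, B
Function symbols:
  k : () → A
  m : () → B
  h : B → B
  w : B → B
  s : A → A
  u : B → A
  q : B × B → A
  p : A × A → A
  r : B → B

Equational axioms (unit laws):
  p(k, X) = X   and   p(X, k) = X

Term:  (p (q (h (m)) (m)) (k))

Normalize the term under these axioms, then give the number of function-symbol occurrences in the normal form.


1. (p (q (h (m)) (m)) (k))  →  (q (h (m)) (m))
normal form: (q (h (m)) (m))

size = 4


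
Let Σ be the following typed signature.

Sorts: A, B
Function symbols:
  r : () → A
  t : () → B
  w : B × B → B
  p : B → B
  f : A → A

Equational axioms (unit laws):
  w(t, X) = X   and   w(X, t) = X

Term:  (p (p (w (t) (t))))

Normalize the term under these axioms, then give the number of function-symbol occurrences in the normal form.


size = 3

1. (p (p (w (t) (t))))  →  (p (p (t)))
normal form: (p (p (t)))


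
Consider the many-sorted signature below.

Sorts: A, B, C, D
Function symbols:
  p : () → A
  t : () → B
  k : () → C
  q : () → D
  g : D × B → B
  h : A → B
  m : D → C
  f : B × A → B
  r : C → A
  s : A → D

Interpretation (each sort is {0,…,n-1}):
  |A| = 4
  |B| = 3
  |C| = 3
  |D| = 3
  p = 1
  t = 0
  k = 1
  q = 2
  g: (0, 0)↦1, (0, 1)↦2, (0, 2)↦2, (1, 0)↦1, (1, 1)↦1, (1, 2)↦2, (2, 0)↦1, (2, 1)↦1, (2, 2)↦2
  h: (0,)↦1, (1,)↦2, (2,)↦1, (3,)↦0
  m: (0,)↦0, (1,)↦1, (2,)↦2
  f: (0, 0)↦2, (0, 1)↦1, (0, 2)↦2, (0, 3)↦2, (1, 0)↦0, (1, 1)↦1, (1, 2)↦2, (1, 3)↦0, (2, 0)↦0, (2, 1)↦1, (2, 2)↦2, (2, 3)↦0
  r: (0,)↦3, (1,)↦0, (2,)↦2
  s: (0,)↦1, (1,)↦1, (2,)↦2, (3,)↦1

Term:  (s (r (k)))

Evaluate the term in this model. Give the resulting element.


  k = 1
  (r (k)) = r(1,) = 0
  (s (r (k))) = s(0,) = 1

value = 1


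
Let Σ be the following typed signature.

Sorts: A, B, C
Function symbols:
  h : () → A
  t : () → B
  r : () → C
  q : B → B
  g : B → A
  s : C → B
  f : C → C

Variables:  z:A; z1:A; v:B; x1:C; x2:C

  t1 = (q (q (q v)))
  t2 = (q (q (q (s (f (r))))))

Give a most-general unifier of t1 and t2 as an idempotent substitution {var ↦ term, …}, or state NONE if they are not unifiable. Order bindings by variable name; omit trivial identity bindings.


{v ↦ (s (f (r)))}


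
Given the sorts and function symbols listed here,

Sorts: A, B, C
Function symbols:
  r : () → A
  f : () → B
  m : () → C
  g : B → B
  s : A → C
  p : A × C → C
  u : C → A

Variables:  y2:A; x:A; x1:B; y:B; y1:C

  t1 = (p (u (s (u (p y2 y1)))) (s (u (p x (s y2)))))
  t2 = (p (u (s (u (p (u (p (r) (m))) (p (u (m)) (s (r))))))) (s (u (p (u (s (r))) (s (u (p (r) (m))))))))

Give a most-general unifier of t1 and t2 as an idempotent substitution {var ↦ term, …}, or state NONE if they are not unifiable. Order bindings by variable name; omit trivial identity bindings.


{x ↦ (u (s (r))), y1 ↦ (p (u (m)) (s (r))), y2 ↦ (u (p (r) (m)))}


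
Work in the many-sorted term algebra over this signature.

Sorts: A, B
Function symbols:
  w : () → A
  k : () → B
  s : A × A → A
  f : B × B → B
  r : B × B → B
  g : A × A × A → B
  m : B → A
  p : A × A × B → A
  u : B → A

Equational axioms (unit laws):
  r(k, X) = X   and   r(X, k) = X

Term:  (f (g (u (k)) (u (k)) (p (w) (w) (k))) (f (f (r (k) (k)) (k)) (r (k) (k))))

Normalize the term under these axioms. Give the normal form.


1. (f (g (u (k)) (u (k)) (p (w) (w) (k))) (f (f (r (k) (k)) (k)) (r (k) (k))))  →  (f (g (u (k)) (u (k)) (p (w) (w) (k))) (f (f (k) (k)) (r (k) (k))))
2. (f (g (u (k)) (u (k)) (p (w) (w) (k))) (f (f (k) (k)) (r (k) (k))))  →  (f (g (u (k)) (u (k)) (p (w) (w) (k))) (f (f (k) (k)) (k)))

normal form = (f (g (u (k)) (u (k)) (p (w) (w) (k))) (f (f (k) (k)) (k)))


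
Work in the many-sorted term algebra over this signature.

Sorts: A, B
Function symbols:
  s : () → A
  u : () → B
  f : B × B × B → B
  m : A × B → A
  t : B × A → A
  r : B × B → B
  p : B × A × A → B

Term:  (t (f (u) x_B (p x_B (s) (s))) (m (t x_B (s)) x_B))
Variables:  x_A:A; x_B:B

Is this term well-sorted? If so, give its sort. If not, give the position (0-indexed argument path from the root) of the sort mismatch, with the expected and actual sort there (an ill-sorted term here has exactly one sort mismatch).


    (u) : B
    x_B : B
      x_B : B
      (s) : A
      (s) : A
    (p x_B (s) (s)) : B
  (f (u) x_B (p x_B (s) (s))) : B
      x_B : B
      (s) : A
    (t x_B (s)) : A
    x_B : B
  (m (t x_B (s)) x_B) : A
(t (f (u) x_B (p x_B (s) (s))) (m (t x_B (s)) x_B)) : A

well-sorted; sort = A


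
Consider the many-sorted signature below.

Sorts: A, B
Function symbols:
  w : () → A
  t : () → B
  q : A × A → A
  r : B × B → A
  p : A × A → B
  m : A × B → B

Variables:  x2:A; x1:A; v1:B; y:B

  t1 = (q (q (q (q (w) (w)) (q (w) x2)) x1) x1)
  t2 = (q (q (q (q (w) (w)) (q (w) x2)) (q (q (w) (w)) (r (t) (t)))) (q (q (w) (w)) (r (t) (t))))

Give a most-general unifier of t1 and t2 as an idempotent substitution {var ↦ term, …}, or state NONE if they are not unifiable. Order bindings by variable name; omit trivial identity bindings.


{x1 ↦ (q (q (w) (w)) (r (t) (t)))}


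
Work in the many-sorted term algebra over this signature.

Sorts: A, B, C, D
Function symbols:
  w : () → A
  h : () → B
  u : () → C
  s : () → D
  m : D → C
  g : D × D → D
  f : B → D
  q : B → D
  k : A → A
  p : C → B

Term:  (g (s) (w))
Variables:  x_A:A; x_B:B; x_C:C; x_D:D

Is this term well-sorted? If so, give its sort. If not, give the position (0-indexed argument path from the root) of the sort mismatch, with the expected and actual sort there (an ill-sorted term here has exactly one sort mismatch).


  (s) : D
  (w) : A
(g (s) (w)) : ✗ arg 1 at [1] has sort A, expected D

ill-sorted at position [1]: expected D, got A


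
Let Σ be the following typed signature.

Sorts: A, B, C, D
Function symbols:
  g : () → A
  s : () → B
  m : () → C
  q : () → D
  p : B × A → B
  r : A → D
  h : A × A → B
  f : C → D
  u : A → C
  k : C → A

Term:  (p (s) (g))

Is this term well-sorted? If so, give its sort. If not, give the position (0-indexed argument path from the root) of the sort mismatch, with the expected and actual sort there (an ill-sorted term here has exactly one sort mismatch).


well-sorted; sort = B

  (s) : B
  (g) : A
(p (s) (g)) : B


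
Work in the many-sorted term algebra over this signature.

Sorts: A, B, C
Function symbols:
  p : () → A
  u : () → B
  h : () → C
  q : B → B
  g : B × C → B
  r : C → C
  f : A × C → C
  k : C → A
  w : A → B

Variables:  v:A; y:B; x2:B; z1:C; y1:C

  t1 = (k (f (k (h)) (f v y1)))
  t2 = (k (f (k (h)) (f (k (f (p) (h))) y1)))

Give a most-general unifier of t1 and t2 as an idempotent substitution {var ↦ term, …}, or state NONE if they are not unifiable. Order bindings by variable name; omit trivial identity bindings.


{v ↦ (k (f (p) (h)))}


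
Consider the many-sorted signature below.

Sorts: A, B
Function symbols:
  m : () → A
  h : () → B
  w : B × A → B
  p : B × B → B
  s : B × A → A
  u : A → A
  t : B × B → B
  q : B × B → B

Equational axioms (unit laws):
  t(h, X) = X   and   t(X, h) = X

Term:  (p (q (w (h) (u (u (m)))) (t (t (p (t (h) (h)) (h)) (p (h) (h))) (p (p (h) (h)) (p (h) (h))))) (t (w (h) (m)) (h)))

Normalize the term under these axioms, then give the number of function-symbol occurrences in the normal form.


size = 25

1. (p (q (w (h) (u (u (m)))) (t (t (p (t (h) (h)) (h)) (p (h) (h))) (p (p (h) (h)) (p (h) (h))))) (t (w (h) (m)) (h)))  →  (p (q (w (h) (u (u (m)))) (t (t (p (h) (h)) (p (h) (h))) (p (p (h) (h)) (p (h) (h))))) (t (w (h) (m)) (h)))
2. (p (q (w (h) (u (u (m)))) (t (t (p (h) (h)) (p (h) (h))) (p (p (h) (h)) (p (h) (h))))) (t (w (h) (m)) (h)))  →  (p (q (w (h) (u (u (m)))) (t (t (p (h) (h)) (p (h) (h))) (p (p (h) (h)) (p (h) (h))))) (w (h) (m)))
normal form: (p (q (w (h) (u (u (m)))) (t (t (p (h) (h)) (p (h) (h))) (p (p (h) (h)) (p (h) (h))))) (w (h) (m)))
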